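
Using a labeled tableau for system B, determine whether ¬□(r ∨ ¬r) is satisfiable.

1. ¬□(r ∨ ¬r), w0
2. ¬(r ∨ ¬r), w1
3. ¬r, w1
4. r, w1
Accessibility: w0Rw0, w0Rw1, w1Rw0, w1Rw1
Branch closes: r and ¬r both at w1.
(One branch shown.) All branches close.

Unsatisfiable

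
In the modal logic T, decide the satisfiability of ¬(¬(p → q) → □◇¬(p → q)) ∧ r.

Satisfiable (open branch found)

1. ¬(¬(p → q) → □◇¬(p → q)) ∧ r, u
2. ¬(¬(p → q) → □◇¬(p → q)), u   [∧-rule on 1]
3. r, u   [∧-rule on 1]
4. ¬(p → q), u   [¬→-rule on 2]
5. ¬□◇¬(p → q), u   [¬→-rule on 2]
6. p, u   [¬→-rule on 4]
7. ¬q, u   [¬→-rule on 4]
8. ¬◇¬(p → q), v   [¬□-rule on 5: fresh world v, uRv]
9. p → q, v   [¬◇-rule on 8 via vRv]
10. q, v   [→-rule on 9 (branches; this branch)]
Accessibility: uRu, uRv, vRv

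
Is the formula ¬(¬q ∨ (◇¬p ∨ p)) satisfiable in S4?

1. ¬(¬q ∨ (◇¬p ∨ p)), u
2. q, u
3. ¬(◇¬p ∨ p), u
4. ¬◇¬p, u
5. ¬p, u
6. p, u
Accessibility: uRu
Branch closes: p and ¬p both at u.
(One branch shown.) All branches close.

Unsatisfiable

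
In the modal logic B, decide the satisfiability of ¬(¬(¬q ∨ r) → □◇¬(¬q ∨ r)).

No, unsatisfiable

1. ¬(¬(¬q ∨ r) → □◇¬(¬q ∨ r)), u
2. ¬(¬q ∨ r), u
3. ¬□◇¬(¬q ∨ r), u
4. q, u
5. ¬r, u
6. ¬◇¬(¬q ∨ r), v
7. ¬q ∨ r, u
8. ¬q ∨ r, v
9. r, u
Accessibility: uRu, uRv, vRu, vRv
Branch closes: r and ¬r both at u.
All branches of the tableau close; one closing branch shown above.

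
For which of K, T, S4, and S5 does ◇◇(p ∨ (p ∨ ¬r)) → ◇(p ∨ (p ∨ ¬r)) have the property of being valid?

S4, S5

T-tableau for the negation ¬(◇◇(p ∨ (p ∨ ¬r)) → ◇(p ∨ (p ∨ ¬r))):
1. ¬(◇◇(p ∨ (p ∨ ¬r)) → ◇(p ∨ (p ∨ ¬r))), 0
2. ◇◇(p ∨ (p ∨ ¬r)), 0
3. ¬◇(p ∨ (p ∨ ¬r)), 0
4. ¬(p ∨ (p ∨ ¬r)), 0
5. ¬p, 0
6. ¬(p ∨ ¬r), 0
7. r, 0
8. ◇(p ∨ (p ∨ ¬r)), 1
9. ¬(p ∨ (p ∨ ¬r)), 1
10. ¬p, 1
11. ¬(p ∨ ¬r), 1
12. r, 1
13. p ∨ (p ∨ ¬r), 2
14. p ∨ ¬r, 2
15. ¬r, 2
Accessibility: 0R0, 0R1, 1R1, 1R2, 2R2
Complete open branch: countermodel on a T-frame, so not valid in T, nor in K (the same frame is also a K-frame).
S4-tableau for the negation ¬(◇◇(p ∨ (p ∨ ¬r)) → ◇(p ∨ (p ∨ ¬r))):
1. ¬(◇◇(p ∨ (p ∨ ¬r)) → ◇(p ∨ (p ∨ ¬r))), 0
2. ◇◇(p ∨ (p ∨ ¬r)), 0
3. ¬◇(p ∨ (p ∨ ¬r)), 0
4. ¬(p ∨ (p ∨ ¬r)), 0
5. ¬p, 0
6. ¬(p ∨ ¬r), 0
7. r, 0
8. ◇(p ∨ (p ∨ ¬r)), 1
9. ¬(p ∨ (p ∨ ¬r)), 1
10. ¬p, 1
11. ¬(p ∨ ¬r), 1
12. r, 1
13. p ∨ (p ∨ ¬r), 2
14. ¬(p ∨ (p ∨ ¬r)), 2
15. ¬p, 2
16. ¬(p ∨ ¬r), 2
17. r, 2
18. p ∨ ¬r, 2
19. ¬r, 2
Accessibility: 0R0, 0R1, 0R2, 1R1, 1R2, 2R2
Branch closes: r and ¬r both at 2.
Every branch closes (one shown): valid in S4, hence also in S5 (every theorem of S4 is a theorem of S5).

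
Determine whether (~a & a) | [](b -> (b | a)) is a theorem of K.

Yes, valid

Tableau for the negation ~((~a & a) | [](b -> (b | a))):
1. ~((~a & a) | [](b -> (b | a))), w0
2. ~(~a & a), w0
3. ~[](b -> (b | a)), w0
4. ~a, w0
5. ~(b -> (b | a)), w1
6. b, w1
7. ~(b | a), w1
8. ~b, w1
9. ~a, w1
Accessibility: w0Rw1
Branch closes: b and ~b both at w1.
Every branch of the negation's tableau closes; the branch above is one of them.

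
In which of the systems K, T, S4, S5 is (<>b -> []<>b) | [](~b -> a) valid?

S5

S5-tableau for the negation ~((<>b -> []<>b) | [](~b -> a)):
1. ~((<>b -> []<>b) | [](~b -> a)), u
2. ~(<>b -> []<>b), u
3. ~[](~b -> a), u
4. <>b, u
5. ~[]<>b, u
6. ~(~b -> a), v
7. ~b, v
8. ~a, v
9. b, w
10. ~<>b, x
11. ~b, u
12. ~b, w
Accessibility: uRu, uRv, uRw, uRx, vRu, vRv, vRw, vRx, wRu, wRv, wRw, wRx, xRu, xRv, xRw, xRx
Branch closes: b and ~b both at w.
Every branch closes (one shown): valid in S5.
S4-tableau for the negation ~((<>b -> []<>b) | [](~b -> a)):
1. ~((<>b -> []<>b) | [](~b -> a)), u
2. ~(<>b -> []<>b), u
3. ~[](~b -> a), u
4. <>b, u
5. ~[]<>b, u
6. ~(~b -> a), v
7. ~b, v
8. ~a, v
9. b, w
10. ~<>b, x
11. ~b, x
Accessibility: uRu, uRv, uRw, uRx, vRv, wRw, xRx
Complete open branch: countermodel on an S4-frame, so not valid in S4, nor in K, T (the same frame is also a K-frame and a T-frame).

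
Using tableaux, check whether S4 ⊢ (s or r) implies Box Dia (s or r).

Tableau for the negation not ((s or r) implies Box Dia (s or r)):
1. not ((s or r) implies Box Dia (s or r)), u
2. s or r, u   [neg-implies-rule on 1]
3. not Box Dia (s or r), u   [neg-implies-rule on 1]
4. r, u   [or-rule on 2 (branches; this branch)]
5. not Dia (s or r), v   [neg-Box-rule on 3: fresh world v, uRv]
6. not (s or r), v   [neg-Dia-rule on 5 via vRv]
7. not s, v   [neg-or-rule on 6]
8. not r, v   [neg-or-rule on 6]
Accessibility: uRu, uRv, vRv
The negation has an open branch (countermodel exists).

Not valid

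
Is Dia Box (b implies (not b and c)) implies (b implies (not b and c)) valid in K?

Tableau for the negation not (Dia Box (b implies (not b and c)) implies (b implies (not b and c))):
1. not (Dia Box (b implies (not b and c)) implies (b implies (not b and c))), 0
2. Dia Box (b implies (not b and c)), 0   [neg-implies-rule on 1]
3. not (b implies (not b and c)), 0   [neg-implies-rule on 1]
4. b, 0   [neg-implies-rule on 3]
5. not (not b and c), 0   [neg-implies-rule on 3]
6. not c, 0   [neg-and-rule on 5 (branches; this branch)]
7. Box (b implies (not b and c)), 1   [Dia-rule on 2: fresh world 1, 0R1]
Accessibility: 0R1
The negation has an open branch (countermodel exists).

No, not valid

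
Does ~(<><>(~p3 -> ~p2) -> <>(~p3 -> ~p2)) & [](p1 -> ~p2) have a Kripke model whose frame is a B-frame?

Satisfiable

1. ~(<><>(~p3 -> ~p2) -> <>(~p3 -> ~p2)) & [](p1 -> ~p2), w0
2. ~(<><>(~p3 -> ~p2) -> <>(~p3 -> ~p2)), w0   [&-rule on 1]
3. [](p1 -> ~p2), w0   [&-rule on 1]
4. <><>(~p3 -> ~p2), w0   [~->-rule on 2]
5. ~<>(~p3 -> ~p2), w0   [~->-rule on 2]
6. p1 -> ~p2, w0   [[]-rule on 3 via w0Rw0]
7. ~(~p3 -> ~p2), w0   [~<>-rule on 5 via w0Rw0]
8. ~p3, w0   [~->-rule on 7]
9. p2, w0   [~->-rule on 7]
10. ~p1, w0   [->-rule on 6 (branches; this branch)]
11. <>(~p3 -> ~p2), w1   [<>-rule on 4: fresh world w1, w0Rw1]
12. p1 -> ~p2, w1   [[]-rule on 3 via w0Rw1]
13. ~(~p3 -> ~p2), w1   [~<>-rule on 5 via w0Rw1]
14. ~p3, w1   [~->-rule on 13]
15. p2, w1   [~->-rule on 13]
16. ~p1, w1   [->-rule on 12 (branches; this branch)]
17. ~p3 -> ~p2, w2   [<>-rule on 11: fresh world w2, w1Rw2]
18. ~p2, w2   [->-rule on 17 (branches; this branch)]
Accessibility: w0Rw0, w0Rw1, w1Rw0, w1Rw1, w1Rw2, w2Rw1, w2Rw2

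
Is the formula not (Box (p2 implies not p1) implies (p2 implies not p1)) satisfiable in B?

1. not (Box (p2 implies not p1) implies (p2 implies not p1)), u
2. Box (p2 implies not p1), u
3. not (p2 implies not p1), u
4. p2, u
5. p1, u
6. p2 implies not p1, u
7. not p1, u
Accessibility: uRu
Branch closes: p1 and not p1 both at u.
(One branch shown.) All branches close.

No, unsatisfiable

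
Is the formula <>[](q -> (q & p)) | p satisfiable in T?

1. <>[](q -> (q & p)) | p, 0
2. p, 0
Accessibility: 0R0

Satisfiable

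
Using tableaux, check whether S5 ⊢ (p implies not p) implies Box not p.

Tableau for the negation not ((p implies not p) implies Box not p):
1. not ((p implies not p) implies Box not p), u
2. p implies not p, u   [neg-implies-rule on 1]
3. not Box not p, u   [neg-implies-rule on 1]
4. not p, u   [implies-rule on 2 (branches; this branch)]
5. p, v   [neg-Box-rule on 3: fresh world v, uRv]
Accessibility: uRu, uRv, vRu, vRv
The negation has an open branch (countermodel exists).

No, not valid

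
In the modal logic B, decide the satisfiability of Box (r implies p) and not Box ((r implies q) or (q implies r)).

Unsatisfiable

1. Box (r implies p) and not Box ((r implies q) or (q implies r)), u
2. Box (r implies p), u
3. not Box ((r implies q) or (q implies r)), u
4. r implies p, u
5. p, u
6. not ((r implies q) or (q implies r)), v
7. not (r implies q), v
8. not (q implies r), v
9. r, v
10. not q, v
11. q, v
12. not r, v
Accessibility: uRu, uRv, vRu, vRv
Branch closes: q and not q both at v.
(One branch shown.) All branches close.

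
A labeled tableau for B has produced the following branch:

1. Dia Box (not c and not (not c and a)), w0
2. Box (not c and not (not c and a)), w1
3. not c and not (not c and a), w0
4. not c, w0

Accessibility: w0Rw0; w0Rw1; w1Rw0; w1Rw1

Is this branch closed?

Open

No world carries both an atom and its negation.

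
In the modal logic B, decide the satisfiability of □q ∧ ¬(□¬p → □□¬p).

Yes, satisfiable

1. □q ∧ ¬(□¬p → □□¬p), 0
2. □q, 0   [∧-rule on 1]
3. ¬(□¬p → □□¬p), 0   [∧-rule on 1]
4. □¬p, 0   [¬→-rule on 3]
5. ¬□□¬p, 0   [¬→-rule on 3]
6. q, 0   [□-rule on 2 via 0R0]
7. ¬p, 0   [□-rule on 4 via 0R0]
8. ¬□¬p, 1   [¬□-rule on 5: fresh world 1, 0R1]
9. q, 1   [□-rule on 2 via 0R1]
10. ¬p, 1   [□-rule on 4 via 0R1]
11. p, 2   [¬□-rule on 8: fresh world 2, 1R2]
Accessibility: 0R0, 0R1, 1R0, 1R1, 1R2, 2R1, 2R2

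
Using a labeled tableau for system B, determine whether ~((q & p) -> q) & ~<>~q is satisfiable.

Unsatisfiable (every branch closes)

1. ~((q & p) -> q) & ~<>~q, u
2. ~((q & p) -> q), u
3. ~<>~q, u
4. q & p, u
5. ~q, u
6. q, u
7. p, u
Accessibility: uRu
Branch closes: q and ~q both at u.
Every branch closes; the branch above is one of them.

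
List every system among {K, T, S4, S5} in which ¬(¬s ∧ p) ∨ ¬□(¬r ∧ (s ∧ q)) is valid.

T, S4, S5

K-tableau for the negation ¬(¬(¬s ∧ p) ∨ ¬□(¬r ∧ (s ∧ q))):
1. ¬(¬(¬s ∧ p) ∨ ¬□(¬r ∧ (s ∧ q))), 0
2. ¬s ∧ p, 0
3. □(¬r ∧ (s ∧ q)), 0
4. ¬s, 0
5. p, 0
Complete open branch: countermodel on a K-frame, so not valid in K.
T-tableau for the negation ¬(¬(¬s ∧ p) ∨ ¬□(¬r ∧ (s ∧ q))):
1. ¬(¬(¬s ∧ p) ∨ ¬□(¬r ∧ (s ∧ q))), 0
2. ¬s ∧ p, 0
3. □(¬r ∧ (s ∧ q)), 0
4. ¬s, 0
5. p, 0
6. ¬r ∧ (s ∧ q), 0
7. ¬r, 0
8. s ∧ q, 0
9. s, 0
10. q, 0
Accessibility: 0R0
Branch closes: s and ¬s both at 0.
Every branch closes (one shown): valid in T, hence also in S4, S5 (every theorem of T is a theorem of S4 and S5).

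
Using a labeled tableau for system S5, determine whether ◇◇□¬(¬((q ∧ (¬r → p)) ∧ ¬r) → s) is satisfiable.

Satisfiable (open branch found)

1. ◇◇□¬(¬((q ∧ (¬r → p)) ∧ ¬r) → s), w0
2. ◇□¬(¬((q ∧ (¬r → p)) ∧ ¬r) → s), w1
3. □¬(¬((q ∧ (¬r → p)) ∧ ¬r) → s), w2
4. ¬(¬((q ∧ (¬r → p)) ∧ ¬r) → s), w0
5. ¬((q ∧ (¬r → p)) ∧ ¬r), w0
6. ¬s, w0
7. ¬(¬((q ∧ (¬r → p)) ∧ ¬r) → s), w1
8. ¬((q ∧ (¬r → p)) ∧ ¬r), w1
9. ¬s, w1
10. ¬(¬((q ∧ (¬r → p)) ∧ ¬r) → s), w2
11. ¬((q ∧ (¬r → p)) ∧ ¬r), w2
12. ¬s, w2
13. r, w0
14. r, w1
15. r, w2
Accessibility: w0Rw0, w0Rw1, w0Rw2, w1Rw0, w1Rw1, w1Rw2, w2Rw0, w2Rw1, w2Rw2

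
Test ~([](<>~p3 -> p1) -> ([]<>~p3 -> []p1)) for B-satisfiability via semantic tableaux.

1. ~([](<>~p3 -> p1) -> ([]<>~p3 -> []p1)), u
2. [](<>~p3 -> p1), u   [~->-rule on 1]
3. ~([]<>~p3 -> []p1), u   [~->-rule on 1]
4. []<>~p3, u   [~->-rule on 3]
5. ~[]p1, u   [~->-rule on 3]
6. <>~p3 -> p1, u   [[]-rule on 2 via uRu]
7. <>~p3, u   [[]-rule on 4 via uRu]
8. p1, u   [->-rule on 6 (branches; this branch)]
9. ~p1, v   [~[]-rule on 5: fresh world v, uRv]
10. <>~p3 -> p1, v   [[]-rule on 2 via uRv]
11. <>~p3, v   [[]-rule on 4 via uRv]
12. ~<>~p3, v   [->-rule on 10 (branches; this branch)]
13. p3, u   [~<>-rule on 12 via vRu]
14. p3, v   [~<>-rule on 12 via vRv]
15. ~p3, w   [<>-rule on 7: fresh world w, uRw]
16. <>~p3 -> p1, w   [[]-rule on 2 via uRw]
17. <>~p3, w   [[]-rule on 4 via uRw]
18. p1, w   [->-rule on 16 (branches; this branch)]
19. ~p3, x   [<>-rule on 11: fresh world x, vRx]
20. p3, x   [~<>-rule on 12 via vRx]
Accessibility: uRu, uRv, uRw, vRu, vRv, vRx, wRu, wRw, xRv, xRx
Branch closes: p3 and ~p3 both at x.
All branches of the tableau close; one closing branch shown above.

Unsatisfiable (every branch closes)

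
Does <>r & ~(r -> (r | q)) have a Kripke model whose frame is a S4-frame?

1. <>r & ~(r -> (r | q)), u
2. <>r, u   [&-rule on 1]
3. ~(r -> (r | q)), u   [&-rule on 1]
4. r, u   [~->-rule on 3]
5. ~(r | q), u   [~->-rule on 3]
6. ~r, u   [~|-rule on 5]
7. ~q, u   [~|-rule on 5]
Accessibility: uRu
Branch closes: r and ~r both at u.
Every branch closes; the branch above is one of them.

Unsatisfiable (every branch closes)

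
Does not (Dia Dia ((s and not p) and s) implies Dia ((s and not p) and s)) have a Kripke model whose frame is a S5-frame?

Unsatisfiable

1. not (Dia Dia ((s and not p) and s) implies Dia ((s and not p) and s)), u
2. Dia Dia ((s and not p) and s), u   [neg-implies-rule on 1]
3. not Dia ((s and not p) and s), u   [neg-implies-rule on 1]
4. not ((s and not p) and s), u   [neg-Dia-rule on 3 via uRu]
5. not (s and not p), u   [neg-and-rule on 4 (branches; this branch)]
6. p, u   [neg-and-rule on 5 (branches; this branch)]
7. Dia ((s and not p) and s), v   [Dia-rule on 2: fresh world v, uRv]
8. not ((s and not p) and s), v   [neg-Dia-rule on 3 via uRv]
9. not (s and not p), v   [neg-and-rule on 8 (branches; this branch)]
10. p, v   [neg-and-rule on 9 (branches; this branch)]
11. (s and not p) and s, w   [Dia-rule on 7: fresh world w, vRw]
12. s and not p, w   [and-rule on 11]
13. s, w   [and-rule on 11]
14. not p, w   [and-rule on 12]
15. not ((s and not p) and s), w   [neg-Dia-rule on 3 via uRw]
16. not (s and not p), w   [neg-and-rule on 15 (branches; this branch)]
17. p, w   [neg-and-rule on 16 (branches; this branch)]
Accessibility: uRu, uRv, uRw, vRu, vRv, vRw, wRu, wRv, wRw
Branch closes: p and not p both at w.
All branches of the tableau close; one closing branch shown above.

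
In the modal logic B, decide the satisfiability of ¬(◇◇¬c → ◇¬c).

Yes, satisfiable

1. ¬(◇◇¬c → ◇¬c), u
2. ◇◇¬c, u   [¬→-rule on 1]
3. ¬◇¬c, u   [¬→-rule on 1]
4. c, u   [¬◇-rule on 3 via uRu]
5. ◇¬c, v   [◇-rule on 2: fresh world v, uRv]
6. c, v   [¬◇-rule on 3 via uRv]
7. ¬c, w   [◇-rule on 5: fresh world w, vRw]
Accessibility: uRu, uRv, vRu, vRv, vRw, wRv, wRw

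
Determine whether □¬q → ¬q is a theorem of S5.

Valid

Tableau for the negation ¬(□¬q → ¬q):
1. ¬(□¬q → ¬q), w0
2. □¬q, w0
3. q, w0
4. ¬q, w0
Accessibility: w0Rw0
Branch closes: q and ¬q both at w0.
Every branch of the negation's tableau closes; the branch above is one of them.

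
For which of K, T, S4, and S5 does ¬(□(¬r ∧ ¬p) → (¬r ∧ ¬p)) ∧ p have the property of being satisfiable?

K

T-tableau for the formula:
1. ¬(□(¬r ∧ ¬p) → (¬r ∧ ¬p)) ∧ p, w0
2. ¬(□(¬r ∧ ¬p) → (¬r ∧ ¬p)), w0
3. p, w0
4. □(¬r ∧ ¬p), w0
5. ¬(¬r ∧ ¬p), w0
6. ¬r ∧ ¬p, w0
7. ¬r, w0
8. ¬p, w0
Accessibility: w0Rw0
Branch closes: p and ¬p both at w0.
Every branch closes (one shown): unsatisfiable in T, hence also in S4, S5 (every S4/S5-frame is a T-frame).
K-tableau for the formula:
1. ¬(□(¬r ∧ ¬p) → (¬r ∧ ¬p)) ∧ p, w0
2. ¬(□(¬r ∧ ¬p) → (¬r ∧ ¬p)), w0
3. p, w0
4. □(¬r ∧ ¬p), w0
5. ¬(¬r ∧ ¬p), w0
Complete open branch: satisfiable in K.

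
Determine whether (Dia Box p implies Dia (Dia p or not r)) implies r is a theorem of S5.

Tableau for the negation not ((Dia Box p implies Dia (Dia p or not r)) implies r):
1. not ((Dia Box p implies Dia (Dia p or not r)) implies r), 0
2. Dia Box p implies Dia (Dia p or not r), 0
3. not r, 0
4. Dia (Dia p or not r), 0
5. Dia p or not r, 1
6. not r, 1
Accessibility: 0R0, 0R1, 1R0, 1R1
The negation has an open branch (countermodel exists).

Invalid (countermodel exists)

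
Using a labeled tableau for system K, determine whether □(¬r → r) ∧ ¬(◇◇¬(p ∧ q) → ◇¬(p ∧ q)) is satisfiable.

1. □(¬r → r) ∧ ¬(◇◇¬(p ∧ q) → ◇¬(p ∧ q)), u
2. □(¬r → r), u   [∧-rule on 1]
3. ¬(◇◇¬(p ∧ q) → ◇¬(p ∧ q)), u   [∧-rule on 1]
4. ◇◇¬(p ∧ q), u   [¬→-rule on 3]
5. ¬◇¬(p ∧ q), u   [¬→-rule on 3]
6. ◇¬(p ∧ q), v   [◇-rule on 4: fresh world v, uRv]
7. ¬r → r, v   [□-rule on 2 via uRv]
8. p ∧ q, v   [¬◇-rule on 5 via uRv]
9. p, v   [∧-rule on 8]
10. q, v   [∧-rule on 8]
11. r, v   [→-rule on 7 (branches; this branch)]
12. ¬(p ∧ q), w   [◇-rule on 6: fresh world w, vRw]
13. ¬q, w   [¬∧-rule on 12 (branches; this branch)]
Accessibility: uRv, vRw

Yes, satisfiable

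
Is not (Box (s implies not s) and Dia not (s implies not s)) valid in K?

Tableau for the negation Box (s implies not s) and Dia not (s implies not s):
1. Box (s implies not s) and Dia not (s implies not s), 0
2. Box (s implies not s), 0
3. Dia not (s implies not s), 0
4. not (s implies not s), 1
5. s, 1
6. s implies not s, 1
7. not s, 1
Accessibility: 0R1
Branch closes: s and not s both at 1.
Every branch of the negation's tableau closes; the branch above is one of them.

Yes, valid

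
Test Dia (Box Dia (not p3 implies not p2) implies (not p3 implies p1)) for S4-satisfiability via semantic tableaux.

1. Dia (Box Dia (not p3 implies not p2) implies (not p3 implies p1)), u
2. Box Dia (not p3 implies not p2) implies (not p3 implies p1), v
3. not p3 implies p1, v
4. p1, v
Accessibility: uRu, uRv, vRv

Satisfiable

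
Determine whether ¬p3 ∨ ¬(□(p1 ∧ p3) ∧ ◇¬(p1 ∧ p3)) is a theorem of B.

Yes, valid

Tableau for the negation ¬(¬p3 ∨ ¬(□(p1 ∧ p3) ∧ ◇¬(p1 ∧ p3))):
1. ¬(¬p3 ∨ ¬(□(p1 ∧ p3) ∧ ◇¬(p1 ∧ p3))), 0
2. p3, 0   [¬∨-rule on 1]
3. □(p1 ∧ p3) ∧ ◇¬(p1 ∧ p3), 0   [¬∨-rule on 1]
4. □(p1 ∧ p3), 0   [∧-rule on 3]
5. ◇¬(p1 ∧ p3), 0   [∧-rule on 3]
6. p1 ∧ p3, 0   [□-rule on 4 via 0R0]
7. p1, 0   [∧-rule on 6]
8. ¬(p1 ∧ p3), 1   [◇-rule on 5: fresh world 1, 0R1]
9. p1 ∧ p3, 1   [□-rule on 4 via 0R1]
10. p1, 1   [∧-rule on 9]
11. p3, 1   [∧-rule on 9]
12. ¬p3, 1   [¬∧-rule on 8 (branches; this branch)]
Accessibility: 0R0, 0R1, 1R0, 1R1
Branch closes: p3 and ¬p3 both at 1.
All branches of the negation close; one closing branch shown above.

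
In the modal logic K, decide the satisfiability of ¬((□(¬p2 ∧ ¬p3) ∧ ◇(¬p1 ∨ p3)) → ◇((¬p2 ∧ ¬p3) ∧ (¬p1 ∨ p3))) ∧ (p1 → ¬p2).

No, unsatisfiable

1. ¬((□(¬p2 ∧ ¬p3) ∧ ◇(¬p1 ∨ p3)) → ◇((¬p2 ∧ ¬p3) ∧ (¬p1 ∨ p3))) ∧ (p1 → ¬p2), u
2. ¬((□(¬p2 ∧ ¬p3) ∧ ◇(¬p1 ∨ p3)) → ◇((¬p2 ∧ ¬p3) ∧ (¬p1 ∨ p3))), u
3. p1 → ¬p2, u
4. □(¬p2 ∧ ¬p3) ∧ ◇(¬p1 ∨ p3), u
5. ¬◇((¬p2 ∧ ¬p3) ∧ (¬p1 ∨ p3)), u
6. □(¬p2 ∧ ¬p3), u
7. ◇(¬p1 ∨ p3), u
8. ¬p2, u
9. ¬p1 ∨ p3, v
10. ¬((¬p2 ∧ ¬p3) ∧ (¬p1 ∨ p3)), v
11. ¬p2 ∧ ¬p3, v
12. ¬p2, v
13. ¬p3, v
14. ¬p1, v
15. ¬(¬p1 ∨ p3), v
16. p1, v
Accessibility: uRv
Branch closes: p1 and ¬p1 both at v.
Every branch closes; the branch above is one of them.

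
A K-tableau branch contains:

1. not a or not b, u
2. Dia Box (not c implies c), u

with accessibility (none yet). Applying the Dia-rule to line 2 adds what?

a fresh world v with uRv, and Box (not c implies c) at v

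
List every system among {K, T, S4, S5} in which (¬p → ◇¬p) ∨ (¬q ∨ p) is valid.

T, S4, S5

K-tableau for the negation ¬((¬p → ◇¬p) ∨ (¬q ∨ p)):
1. ¬((¬p → ◇¬p) ∨ (¬q ∨ p)), u
2. ¬(¬p → ◇¬p), u
3. ¬(¬q ∨ p), u
4. ¬p, u
5. ¬◇¬p, u
6. q, u
Complete open branch: countermodel on a K-frame, so not valid in K.
T-tableau for the negation ¬((¬p → ◇¬p) ∨ (¬q ∨ p)):
1. ¬((¬p → ◇¬p) ∨ (¬q ∨ p)), u
2. ¬(¬p → ◇¬p), u
3. ¬(¬q ∨ p), u
4. ¬p, u
5. ¬◇¬p, u
6. q, u
7. p, u
Accessibility: uRu
Branch closes: p and ¬p both at u.
Every branch closes (one shown): valid in T, hence also in S4, S5 (every theorem of T is a theorem of S4 and S5).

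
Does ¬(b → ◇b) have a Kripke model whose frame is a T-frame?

Unsatisfiable (every branch closes)

1. ¬(b → ◇b), 0
2. b, 0
3. ¬◇b, 0
4. ¬b, 0
Accessibility: 0R0
Branch closes: b and ¬b both at 0.
(One branch shown.) All branches close.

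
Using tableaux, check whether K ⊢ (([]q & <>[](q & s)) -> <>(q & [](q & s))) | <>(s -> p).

Tableau for the negation ~((([]q & <>[](q & s)) -> <>(q & [](q & s))) | <>(s -> p)):
1. ~((([]q & <>[](q & s)) -> <>(q & [](q & s))) | <>(s -> p)), u
2. ~(([]q & <>[](q & s)) -> <>(q & [](q & s))), u
3. ~<>(s -> p), u
4. []q & <>[](q & s), u
5. ~<>(q & [](q & s)), u
6. []q, u
7. <>[](q & s), u
8. [](q & s), v
9. ~(s -> p), v
10. s, v
11. ~p, v
12. ~(q & [](q & s)), v
13. q, v
14. ~[](q & s), v
15. ~(q & s), w
16. q & s, w
17. q, w
18. s, w
19. ~s, w
Accessibility: uRv, vRw
Branch closes: s and ~s both at w.
Every branch of the negation's tableau closes; the branch above is one of them.

Valid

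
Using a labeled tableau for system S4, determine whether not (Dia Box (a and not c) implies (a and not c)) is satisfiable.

1. not (Dia Box (a and not c) implies (a and not c)), 0
2. Dia Box (a and not c), 0
3. not (a and not c), 0
4. c, 0
5. Box (a and not c), 1
6. a and not c, 1
7. a, 1
8. not c, 1
Accessibility: 0R0, 0R1, 1R1

Satisfiable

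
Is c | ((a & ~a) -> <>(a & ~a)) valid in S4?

Yes, valid

Tableau for the negation ~(c | ((a & ~a) -> <>(a & ~a))):
1. ~(c | ((a & ~a) -> <>(a & ~a))), u
2. ~c, u   [~|-rule on 1]
3. ~((a & ~a) -> <>(a & ~a)), u   [~|-rule on 1]
4. a & ~a, u   [~->-rule on 3]
5. ~<>(a & ~a), u   [~->-rule on 3]
6. a, u   [&-rule on 4]
7. ~a, u   [&-rule on 4]
Accessibility: uRu
Branch closes: a and ~a both at u.
All branches of the negation close; one closing branch shown above.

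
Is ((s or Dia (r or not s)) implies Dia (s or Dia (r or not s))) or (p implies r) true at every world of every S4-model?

Tableau for the negation not (((s or Dia (r or not s)) implies Dia (s or Dia (r or not s))) or (p implies r)):
1. not (((s or Dia (r or not s)) implies Dia (s or Dia (r or not s))) or (p implies r)), 0
2. not ((s or Dia (r or not s)) implies Dia (s or Dia (r or not s))), 0
3. not (p implies r), 0
4. s or Dia (r or not s), 0
5. not Dia (s or Dia (r or not s)), 0
6. p, 0
7. not r, 0
8. not (s or Dia (r or not s)), 0
9. not s, 0
10. not Dia (r or not s), 0
11. not (r or not s), 0
12. s, 0
Accessibility: 0R0
Branch closes: s and not s both at 0.
Every branch of the negation's tableau closes; the branch above is one of them.

Valid in S4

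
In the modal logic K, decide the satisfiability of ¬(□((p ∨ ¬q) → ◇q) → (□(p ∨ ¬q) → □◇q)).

No, unsatisfiable

1. ¬(□((p ∨ ¬q) → ◇q) → (□(p ∨ ¬q) → □◇q)), u
2. □((p ∨ ¬q) → ◇q), u
3. ¬(□(p ∨ ¬q) → □◇q), u
4. □(p ∨ ¬q), u
5. ¬□◇q, u
6. ¬◇q, v
7. (p ∨ ¬q) → ◇q, v
8. p ∨ ¬q, v
9. ◇q, v
10. ¬q, v
11. q, w
12. ¬q, w
Accessibility: uRv, vRw
Branch closes: q and ¬q both at w.
All branches of the tableau close; one closing branch shown above.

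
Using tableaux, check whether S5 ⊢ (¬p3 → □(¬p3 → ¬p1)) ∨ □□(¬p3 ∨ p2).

Tableau for the negation ¬((¬p3 → □(¬p3 → ¬p1)) ∨ □□(¬p3 ∨ p2)):
1. ¬((¬p3 → □(¬p3 → ¬p1)) ∨ □□(¬p3 ∨ p2)), w0
2. ¬(¬p3 → □(¬p3 → ¬p1)), w0
3. ¬□□(¬p3 ∨ p2), w0
4. ¬p3, w0
5. ¬□(¬p3 → ¬p1), w0
6. ¬□(¬p3 ∨ p2), w1
7. ¬(¬p3 → ¬p1), w2
8. ¬p3, w2
9. p1, w2
10. ¬(¬p3 ∨ p2), w3
11. p3, w3
12. ¬p2, w3
Accessibility: w0Rw0, w0Rw1, w0Rw2, w0Rw3, w1Rw0, w1Rw1, w1Rw2, w1Rw3, w2Rw0, w2Rw1, w2Rw2, w2Rw3, w3Rw0, w3Rw1, w3Rw2, w3Rw3
The negation has an open branch (countermodel exists).

Not valid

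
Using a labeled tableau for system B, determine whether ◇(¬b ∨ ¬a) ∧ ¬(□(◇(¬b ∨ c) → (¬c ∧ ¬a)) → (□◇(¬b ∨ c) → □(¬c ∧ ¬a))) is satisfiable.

No, unsatisfiable

1. ◇(¬b ∨ ¬a) ∧ ¬(□(◇(¬b ∨ c) → (¬c ∧ ¬a)) → (□◇(¬b ∨ c) → □(¬c ∧ ¬a))), w0
2. ◇(¬b ∨ ¬a), w0   [∧-rule on 1]
3. ¬(□(◇(¬b ∨ c) → (¬c ∧ ¬a)) → (□◇(¬b ∨ c) → □(¬c ∧ ¬a))), w0   [∧-rule on 1]
4. □(◇(¬b ∨ c) → (¬c ∧ ¬a)), w0   [¬→-rule on 3]
5. ¬(□◇(¬b ∨ c) → □(¬c ∧ ¬a)), w0   [¬→-rule on 3]
6. □◇(¬b ∨ c), w0   [¬→-rule on 5]
7. ¬□(¬c ∧ ¬a), w0   [¬→-rule on 5]
8. ◇(¬b ∨ c) → (¬c ∧ ¬a), w0   [□-rule on 4 via w0Rw0]
9. ◇(¬b ∨ c), w0   [□-rule on 6 via w0Rw0]
10. ¬c ∧ ¬a, w0   [→-rule on 8 (branches; this branch)]
11. ¬c, w0   [∧-rule on 10]
12. ¬a, w0   [∧-rule on 10]
13. ¬b ∨ ¬a, w1   [◇-rule on 2: fresh world w1, w0Rw1]
14. ◇(¬b ∨ c) → (¬c ∧ ¬a), w1   [□-rule on 4 via w0Rw1]
15. ◇(¬b ∨ c), w1   [□-rule on 6 via w0Rw1]
16. ¬a, w1   [∨-rule on 13 (branches; this branch)]
17. ¬c ∧ ¬a, w1   [→-rule on 14 (branches; this branch)]
18. ¬c, w1   [∧-rule on 17]
19. ¬(¬c ∧ ¬a), w2   [¬□-rule on 7: fresh world w2, w0Rw2]
20. ◇(¬b ∨ c) → (¬c ∧ ¬a), w2   [□-rule on 4 via w0Rw2]
21. ◇(¬b ∨ c), w2   [□-rule on 6 via w0Rw2]
22. a, w2   [¬∧-rule on 19 (branches; this branch)]
23. ¬◇(¬b ∨ c), w2   [→-rule on 20 (branches; this branch)]
24. ¬(¬b ∨ c), w0   [¬◇-rule on 23 via w2Rw0]
25. b, w0   [¬∨-rule on 24]
26. ¬(¬b ∨ c), w2   [¬◇-rule on 23 via w2Rw2]
27. b, w2   [¬∨-rule on 26]
28. ¬c, w2   [¬∨-rule on 26]
29. ¬b ∨ c, w3   [◇-rule on 9: fresh world w3, w0Rw3]
30. ◇(¬b ∨ c) → (¬c ∧ ¬a), w3   [□-rule on 4 via w0Rw3]
31. ◇(¬b ∨ c), w3   [□-rule on 6 via w0Rw3]
32. ¬b, w3   [∨-rule on 29 (branches; this branch)]
33. ¬c ∧ ¬a, w3   [→-rule on 30 (branches; this branch)]
34. ¬c, w3   [∧-rule on 33]
35. ¬a, w3   [∧-rule on 33]
36. ¬b ∨ c, w4   [◇-rule on 15: fresh world w4, w1Rw4]
37. c, w4   [∨-rule on 36 (branches; this branch)]
38. ¬b ∨ c, w5   [◇-rule on 21: fresh world w5, w2Rw5]
39. ¬(¬b ∨ c), w5   [¬◇-rule on 23 via w2Rw5]
40. b, w5   [¬∨-rule on 39]
41. ¬c, w5   [¬∨-rule on 39]
42. c, w5   [∨-rule on 38 (branches; this branch)]
Accessibility: w0Rw0, w0Rw1, w0Rw2, w0Rw3, w1Rw0, w1Rw1, w1Rw4, w2Rw0, w2Rw2, w2Rw5, w3Rw0, w3Rw3, w4Rw1, w4Rw4, w5Rw2, w5Rw5
Branch closes: c and ¬c both at w5.
Every branch closes; the branch above is one of them.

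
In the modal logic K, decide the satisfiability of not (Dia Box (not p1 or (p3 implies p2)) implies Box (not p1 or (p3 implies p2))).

Yes, satisfiable

1. not (Dia Box (not p1 or (p3 implies p2)) implies Box (not p1 or (p3 implies p2))), 0
2. Dia Box (not p1 or (p3 implies p2)), 0   [neg-implies-rule on 1]
3. not Box (not p1 or (p3 implies p2)), 0   [neg-implies-rule on 1]
4. Box (not p1 or (p3 implies p2)), 1   [Dia-rule on 2: fresh world 1, 0R1]
5. not (not p1 or (p3 implies p2)), 2   [neg-Box-rule on 3: fresh world 2, 0R2]
6. p1, 2   [neg-or-rule on 5]
7. not (p3 implies p2), 2   [neg-or-rule on 5]
8. p3, 2   [neg-implies-rule on 7]
9. not p2, 2   [neg-implies-rule on 7]
Accessibility: 0R1, 0R2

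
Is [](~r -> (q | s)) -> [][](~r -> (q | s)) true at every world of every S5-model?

Valid in S5

Tableau for the negation ~([](~r -> (q | s)) -> [][](~r -> (q | s))):
1. ~([](~r -> (q | s)) -> [][](~r -> (q | s))), 0
2. [](~r -> (q | s)), 0
3. ~[][](~r -> (q | s)), 0
4. ~r -> (q | s), 0
5. q | s, 0
6. s, 0
7. ~[](~r -> (q | s)), 1
8. ~r -> (q | s), 1
9. q | s, 1
10. s, 1
11. ~(~r -> (q | s)), 2
12. ~r, 2
13. ~(q | s), 2
14. ~q, 2
15. ~s, 2
16. ~r -> (q | s), 2
17. q | s, 2
18. s, 2
Accessibility: 0R0, 0R1, 0R2, 1R0, 1R1, 1R2, 2R0, 2R1, 2R2
Branch closes: s and ~s both at 2.
Every branch of the negation's tableau closes; the branch above is one of them.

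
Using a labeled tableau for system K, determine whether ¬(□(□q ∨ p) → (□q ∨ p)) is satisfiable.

1. ¬(□(□q ∨ p) → (□q ∨ p)), 0
2. □(□q ∨ p), 0   [¬→-rule on 1]
3. ¬(□q ∨ p), 0   [¬→-rule on 1]
4. ¬□q, 0   [¬∨-rule on 3]
5. ¬p, 0   [¬∨-rule on 3]
6. ¬q, 1   [¬□-rule on 4: fresh world 1, 0R1]
7. □q ∨ p, 1   [□-rule on 2 via 0R1]
8. p, 1   [∨-rule on 7 (branches; this branch)]
Accessibility: 0R1

Yes, satisfiable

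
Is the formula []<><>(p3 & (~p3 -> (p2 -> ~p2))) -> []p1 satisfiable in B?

1. []<><>(p3 & (~p3 -> (p2 -> ~p2))) -> []p1, w0
2. []p1, w0   [->-rule on 1 (branches; this branch)]
3. p1, w0   [[]-rule on 2 via w0Rw0]
Accessibility: w0Rw0

Satisfiable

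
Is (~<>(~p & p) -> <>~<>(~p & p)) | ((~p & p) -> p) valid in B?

Tableau for the negation ~((~<>(~p & p) -> <>~<>(~p & p)) | ((~p & p) -> p)):
1. ~((~<>(~p & p) -> <>~<>(~p & p)) | ((~p & p) -> p)), 0
2. ~(~<>(~p & p) -> <>~<>(~p & p)), 0
3. ~((~p & p) -> p), 0
4. ~<>(~p & p), 0
5. ~<>~<>(~p & p), 0
6. ~p & p, 0
7. ~p, 0
8. p, 0
Accessibility: 0R0
Branch closes: p and ~p both at 0.
All branches of the negation close; one closing branch shown above.

Valid in B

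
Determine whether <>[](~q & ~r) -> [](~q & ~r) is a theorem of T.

No, not valid

Tableau for the negation ~(<>[](~q & ~r) -> [](~q & ~r)):
1. ~(<>[](~q & ~r) -> [](~q & ~r)), w0
2. <>[](~q & ~r), w0   [~->-rule on 1]
3. ~[](~q & ~r), w0   [~->-rule on 1]
4. [](~q & ~r), w1   [<>-rule on 2: fresh world w1, w0Rw1]
5. ~q & ~r, w1   [[]-rule on 4 via w1Rw1]
6. ~q, w1   [&-rule on 5]
7. ~r, w1   [&-rule on 5]
8. ~(~q & ~r), w2   [~[]-rule on 3: fresh world w2, w0Rw2]
9. r, w2   [~&-rule on 8 (branches; this branch)]
Accessibility: w0Rw0, w0Rw1, w0Rw2, w1Rw1, w2Rw2
The negation has an open branch (countermodel exists).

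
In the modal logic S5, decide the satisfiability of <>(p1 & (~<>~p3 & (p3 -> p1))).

Satisfiable

1. <>(p1 & (~<>~p3 & (p3 -> p1))), w0
2. p1 & (~<>~p3 & (p3 -> p1)), w1
3. p1, w1
4. ~<>~p3 & (p3 -> p1), w1
5. ~<>~p3, w1
6. p3 -> p1, w1
7. p3, w0
8. p3, w1
Accessibility: w0Rw0, w0Rw1, w1Rw0, w1Rw1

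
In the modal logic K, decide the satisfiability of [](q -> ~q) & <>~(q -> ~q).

Unsatisfiable

1. [](q -> ~q) & <>~(q -> ~q), w0
2. [](q -> ~q), w0
3. <>~(q -> ~q), w0
4. ~(q -> ~q), w1
5. q, w1
6. q -> ~q, w1
7. ~q, w1
Accessibility: w0Rw1
Branch closes: q and ~q both at w1.
Every branch closes; the branch above is one of them.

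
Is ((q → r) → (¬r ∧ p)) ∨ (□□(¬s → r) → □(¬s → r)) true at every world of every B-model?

Tableau for the negation ¬(((q → r) → (¬r ∧ p)) ∨ (□□(¬s → r) → □(¬s → r))):
1. ¬(((q → r) → (¬r ∧ p)) ∨ (□□(¬s → r) → □(¬s → r))), w0
2. ¬((q → r) → (¬r ∧ p)), w0   [¬∨-rule on 1]
3. ¬(□□(¬s → r) → □(¬s → r)), w0   [¬∨-rule on 1]
4. q → r, w0   [¬→-rule on 2]
5. ¬(¬r ∧ p), w0   [¬→-rule on 2]
6. □□(¬s → r), w0   [¬→-rule on 3]
7. ¬□(¬s → r), w0   [¬→-rule on 3]
8. □(¬s → r), w0   [□-rule on 6 via w0Rw0]
9. ¬s → r, w0   [□-rule on 8 via w0Rw0]
10. r, w0   [→-rule on 4 (branches; this branch)]
11. ¬p, w0   [¬∧-rule on 5 (branches; this branch)]
12. ¬(¬s → r), w1   [¬□-rule on 7: fresh world w1, w0Rw1]
13. ¬s, w1   [¬→-rule on 12]
14. ¬r, w1   [¬→-rule on 12]
15. □(¬s → r), w1   [□-rule on 6 via w0Rw1]
16. ¬s → r, w1   [□-rule on 8 via w0Rw1]
17. r, w1   [→-rule on 16 (branches; this branch)]
Accessibility: w0Rw0, w0Rw1, w1Rw0, w1Rw1
Branch closes: r and ¬r both at w1.
All branches of the negation close; one closing branch shown above.

Yes, valid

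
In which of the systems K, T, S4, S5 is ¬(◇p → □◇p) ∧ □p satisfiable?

T-tableau for the formula:
1. ¬(◇p → □◇p) ∧ □p, u
2. ¬(◇p → □◇p), u
3. □p, u
4. ◇p, u
5. ¬□◇p, u
6. p, u
7. p, v
8. ¬◇p, w
9. p, w
10. ¬p, w
Accessibility: uRu, uRv, uRw, vRv, wRw
Branch closes: p and ¬p both at w.
Every branch closes (one shown): unsatisfiable in T, hence also in S4, S5 (every S4/S5-frame is a T-frame).
K-tableau for the formula:
1. ¬(◇p → □◇p) ∧ □p, u
2. ¬(◇p → □◇p), u
3. □p, u
4. ◇p, u
5. ¬□◇p, u
6. p, v
7. ¬◇p, w
8. p, w
Accessibility: uRv, uRw
Complete open branch: satisfiable in K.

K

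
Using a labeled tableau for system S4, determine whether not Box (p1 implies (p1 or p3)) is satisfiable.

1. not Box (p1 implies (p1 or p3)), u
2. not (p1 implies (p1 or p3)), v
3. p1, v
4. not (p1 or p3), v
5. not p1, v
6. not p3, v
Accessibility: uRu, uRv, vRv
Branch closes: p1 and not p1 both at v.
(One branch shown.) All branches close.

Unsatisfiable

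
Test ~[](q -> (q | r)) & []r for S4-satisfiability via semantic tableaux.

1. ~[](q -> (q | r)) & []r, w0
2. ~[](q -> (q | r)), w0
3. []r, w0
4. r, w0
5. ~(q -> (q | r)), w1
6. q, w1
7. ~(q | r), w1
8. ~q, w1
9. ~r, w1
Accessibility: w0Rw0, w0Rw1, w1Rw1
Branch closes: q and ~q both at w1.
Every branch closes; the branch above is one of them.

Unsatisfiable (every branch closes)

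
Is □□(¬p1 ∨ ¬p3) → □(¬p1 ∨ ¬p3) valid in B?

Tableau for the negation ¬(□□(¬p1 ∨ ¬p3) → □(¬p1 ∨ ¬p3)):
1. ¬(□□(¬p1 ∨ ¬p3) → □(¬p1 ∨ ¬p3)), u
2. □□(¬p1 ∨ ¬p3), u   [¬→-rule on 1]
3. ¬□(¬p1 ∨ ¬p3), u   [¬→-rule on 1]
4. □(¬p1 ∨ ¬p3), u   [□-rule on 2 via uRu]
5. ¬p1 ∨ ¬p3, u   [□-rule on 4 via uRu]
6. ¬p3, u   [∨-rule on 5 (branches; this branch)]
7. ¬(¬p1 ∨ ¬p3), v   [¬□-rule on 3: fresh world v, uRv]
8. p1, v   [¬∨-rule on 7]
9. p3, v   [¬∨-rule on 7]
10. □(¬p1 ∨ ¬p3), v   [□-rule on 2 via uRv]
11. ¬p1 ∨ ¬p3, v   [□-rule on 4 via uRv]
12. ¬p3, v   [∨-rule on 11 (branches; this branch)]
Accessibility: uRu, uRv, vRu, vRv
Branch closes: p3 and ¬p3 both at v.
Every branch of the negation's tableau closes; the branch above is one of them.

Yes, valid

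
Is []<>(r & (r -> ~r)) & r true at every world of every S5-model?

Tableau for the negation ~([]<>(r & (r -> ~r)) & r):
1. ~([]<>(r & (r -> ~r)) & r), 0
2. ~r, 0   [~&-rule on 1 (branches; this branch)]
Accessibility: 0R0
The negation has an open branch (countermodel exists).

Invalid (countermodel exists)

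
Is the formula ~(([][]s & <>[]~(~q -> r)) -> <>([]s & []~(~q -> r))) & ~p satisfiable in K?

No, unsatisfiable

1. ~(([][]s & <>[]~(~q -> r)) -> <>([]s & []~(~q -> r))) & ~p, u
2. ~(([][]s & <>[]~(~q -> r)) -> <>([]s & []~(~q -> r))), u
3. ~p, u
4. [][]s & <>[]~(~q -> r), u
5. ~<>([]s & []~(~q -> r)), u
6. [][]s, u
7. <>[]~(~q -> r), u
8. []~(~q -> r), v
9. ~([]s & []~(~q -> r)), v
10. []s, v
11. ~[]~(~q -> r), v
12. ~q -> r, w
13. ~(~q -> r), w
14. ~q, w
15. ~r, w
16. s, w
17. r, w
Accessibility: uRv, vRw
Branch closes: r and ~r both at w.
Every branch closes; the branch above is one of them.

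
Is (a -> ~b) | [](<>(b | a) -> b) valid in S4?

Invalid (countermodel exists)

Tableau for the negation ~((a -> ~b) | [](<>(b | a) -> b)):
1. ~((a -> ~b) | [](<>(b | a) -> b)), w0
2. ~(a -> ~b), w0
3. ~[](<>(b | a) -> b), w0
4. a, w0
5. b, w0
6. ~(<>(b | a) -> b), w1
7. <>(b | a), w1
8. ~b, w1
9. b | a, w2
10. a, w2
Accessibility: w0Rw0, w0Rw1, w0Rw2, w1Rw1, w1Rw2, w2Rw2
The negation has an open branch (countermodel exists).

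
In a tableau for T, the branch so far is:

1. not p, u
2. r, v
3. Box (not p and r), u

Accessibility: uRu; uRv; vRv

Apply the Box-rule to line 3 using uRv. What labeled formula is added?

not p and r, v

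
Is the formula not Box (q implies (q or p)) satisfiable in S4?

1. not Box (q implies (q or p)), 0
2. not (q implies (q or p)), 1   [neg-Box-rule on 1: fresh world 1, 0R1]
3. q, 1   [neg-implies-rule on 2]
4. not (q or p), 1   [neg-implies-rule on 2]
5. not q, 1   [neg-or-rule on 4]
6. not p, 1   [neg-or-rule on 4]
Accessibility: 0R0, 0R1, 1R1
Branch closes: q and not q both at 1.
(One branch shown.) All branches close.

No, unsatisfiable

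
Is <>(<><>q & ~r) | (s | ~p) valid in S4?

Tableau for the negation ~(<>(<><>q & ~r) | (s | ~p)):
1. ~(<>(<><>q & ~r) | (s | ~p)), u
2. ~<>(<><>q & ~r), u
3. ~(s | ~p), u
4. ~s, u
5. p, u
6. ~(<><>q & ~r), u
7. r, u
Accessibility: uRu
The negation has an open branch (countermodel exists).

No, not valid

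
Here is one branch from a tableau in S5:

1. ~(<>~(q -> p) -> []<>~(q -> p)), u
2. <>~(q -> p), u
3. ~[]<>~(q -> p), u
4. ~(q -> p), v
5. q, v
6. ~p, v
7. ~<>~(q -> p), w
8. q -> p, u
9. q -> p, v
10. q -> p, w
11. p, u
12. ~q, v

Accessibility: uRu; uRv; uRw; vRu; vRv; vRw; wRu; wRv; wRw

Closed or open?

Closed

Both q and ~q appear at v.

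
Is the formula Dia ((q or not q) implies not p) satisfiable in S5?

Satisfiable

1. Dia ((q or not q) implies not p), 0
2. (q or not q) implies not p, 1   [Dia-rule on 1: fresh world 1, 0R1]
3. not p, 1   [implies-rule on 2 (branches; this branch)]
Accessibility: 0R0, 0R1, 1R0, 1R1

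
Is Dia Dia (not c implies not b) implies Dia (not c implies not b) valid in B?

Tableau for the negation not (Dia Dia (not c implies not b) implies Dia (not c implies not b)):
1. not (Dia Dia (not c implies not b) implies Dia (not c implies not b)), 0
2. Dia Dia (not c implies not b), 0   [neg-implies-rule on 1]
3. not Dia (not c implies not b), 0   [neg-implies-rule on 1]
4. not (not c implies not b), 0   [neg-Dia-rule on 3 via 0R0]
5. not c, 0   [neg-implies-rule on 4]
6. b, 0   [neg-implies-rule on 4]
7. Dia (not c implies not b), 1   [Dia-rule on 2: fresh world 1, 0R1]
8. not (not c implies not b), 1   [neg-Dia-rule on 3 via 0R1]
9. not c, 1   [neg-implies-rule on 8]
10. b, 1   [neg-implies-rule on 8]
11. not c implies not b, 2   [Dia-rule on 7: fresh world 2, 1R2]
12. not b, 2   [implies-rule on 11 (branches; this branch)]
Accessibility: 0R0, 0R1, 1R0, 1R1, 1R2, 2R1, 2R2
The negation has an open branch (countermodel exists).

No, not valid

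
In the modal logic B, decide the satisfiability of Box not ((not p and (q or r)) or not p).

1. Box not ((not p and (q or r)) or not p), w0
2. not ((not p and (q or r)) or not p), w0   [Box-rule on 1 via w0Rw0]
3. not (not p and (q or r)), w0   [neg-or-rule on 2]
4. p, w0   [neg-or-rule on 2]
5. not (q or r), w0   [neg-and-rule on 3 (branches; this branch)]
6. not q, w0   [neg-or-rule on 5]
7. not r, w0   [neg-or-rule on 5]
Accessibility: w0Rw0

Satisfiable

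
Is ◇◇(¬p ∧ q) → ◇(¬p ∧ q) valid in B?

Tableau for the negation ¬(◇◇(¬p ∧ q) → ◇(¬p ∧ q)):
1. ¬(◇◇(¬p ∧ q) → ◇(¬p ∧ q)), 0
2. ◇◇(¬p ∧ q), 0
3. ¬◇(¬p ∧ q), 0
4. ¬(¬p ∧ q), 0
5. ¬q, 0
6. ◇(¬p ∧ q), 1
7. ¬(¬p ∧ q), 1
8. ¬q, 1
9. ¬p ∧ q, 2
10. ¬p, 2
11. q, 2
Accessibility: 0R0, 0R1, 1R0, 1R1, 1R2, 2R1, 2R2
The negation has an open branch (countermodel exists).

No, not valid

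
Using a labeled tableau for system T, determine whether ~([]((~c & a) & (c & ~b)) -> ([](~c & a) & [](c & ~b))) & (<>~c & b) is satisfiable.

No, unsatisfiable

1. ~([]((~c & a) & (c & ~b)) -> ([](~c & a) & [](c & ~b))) & (<>~c & b), u
2. ~([]((~c & a) & (c & ~b)) -> ([](~c & a) & [](c & ~b))), u
3. <>~c & b, u
4. []((~c & a) & (c & ~b)), u
5. ~([](~c & a) & [](c & ~b)), u
6. <>~c, u
7. b, u
8. (~c & a) & (c & ~b), u
9. ~c & a, u
10. c & ~b, u
11. ~c, u
12. a, u
13. c, u
14. ~b, u
Accessibility: uRu
Branch closes: c and ~c both at u.
(One branch shown.) All branches close.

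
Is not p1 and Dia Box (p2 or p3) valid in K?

Tableau for the negation not (not p1 and Dia Box (p2 or p3)):
1. not (not p1 and Dia Box (p2 or p3)), 0
2. not Dia Box (p2 or p3), 0
The negation has an open branch (countermodel exists).

No, not valid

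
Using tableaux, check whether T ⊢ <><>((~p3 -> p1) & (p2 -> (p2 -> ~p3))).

No, not valid

Tableau for the negation ~<><>((~p3 -> p1) & (p2 -> (p2 -> ~p3))):
1. ~<><>((~p3 -> p1) & (p2 -> (p2 -> ~p3))), w0
2. ~<>((~p3 -> p1) & (p2 -> (p2 -> ~p3))), w0   [~<>-rule on 1 via w0Rw0]
3. ~((~p3 -> p1) & (p2 -> (p2 -> ~p3))), w0   [~<>-rule on 2 via w0Rw0]
4. ~(p2 -> (p2 -> ~p3)), w0   [~&-rule on 3 (branches; this branch)]
5. p2, w0   [~->-rule on 4]
6. ~(p2 -> ~p3), w0   [~->-rule on 4]
7. p3, w0   [~->-rule on 6]
Accessibility: w0Rw0
The negation has an open branch (countermodel exists).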